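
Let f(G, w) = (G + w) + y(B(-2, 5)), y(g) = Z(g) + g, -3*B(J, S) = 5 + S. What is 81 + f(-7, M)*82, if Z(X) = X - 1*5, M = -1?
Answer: -4595/3 ≈ -1531.7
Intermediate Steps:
Z(X) = -5 + X (Z(X) = X - 5 = -5 + X)
B(J, S) = -5/3 - S/3 (B(J, S) = -(5 + S)/3 = -5/3 - S/3)
y(g) = -5 + 2*g (y(g) = (-5 + g) + g = -5 + 2*g)
f(G, w) = -35/3 + G + w (f(G, w) = (G + w) + (-5 + 2*(-5/3 - 1/3*5)) = (G + w) + (-5 + 2*(-5/3 - 5/3)) = (G + w) + (-5 + 2*(-10/3)) = (G + w) + (-5 - 20/3) = (G + w) - 35/3 = -35/3 + G + w)
81 + f(-7, M)*82 = 81 + (-35/3 - 7 - 1)*82 = 81 - 59/3*82 = 81 - 4838/3 = -4595/3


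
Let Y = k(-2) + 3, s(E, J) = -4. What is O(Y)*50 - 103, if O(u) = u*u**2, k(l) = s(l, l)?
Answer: -153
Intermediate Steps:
k(l) = -4
Y = -1 (Y = -4 + 3 = -1)
O(u) = u**3
O(Y)*50 - 103 = (-1)**3*50 - 103 = -1*50 - 103 = -50 - 103 = -153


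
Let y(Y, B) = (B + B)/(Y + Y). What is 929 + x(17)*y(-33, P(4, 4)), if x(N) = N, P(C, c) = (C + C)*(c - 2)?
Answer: 30385/33 ≈ 920.76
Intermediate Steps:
P(C, c) = 2*C*(-2 + c) (P(C, c) = (2*C)*(-2 + c) = 2*C*(-2 + c))
y(Y, B) = B/Y (y(Y, B) = (2*B)/((2*Y)) = (2*B)*(1/(2*Y)) = B/Y)
929 + x(17)*y(-33, P(4, 4)) = 929 + 17*((2*4*(-2 + 4))/(-33)) = 929 + 17*((2*4*2)*(-1/33)) = 929 + 17*(16*(-1/33)) = 929 + 17*(-16/33) = 929 - 272/33 = 30385/33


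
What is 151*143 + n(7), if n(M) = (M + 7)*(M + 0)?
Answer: 21691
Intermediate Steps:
n(M) = M*(7 + M) (n(M) = (7 + M)*M = M*(7 + M))
151*143 + n(7) = 151*143 + 7*(7 + 7) = 21593 + 7*14 = 21593 + 98 = 21691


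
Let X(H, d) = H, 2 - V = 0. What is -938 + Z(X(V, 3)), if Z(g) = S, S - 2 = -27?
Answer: -963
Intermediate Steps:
V = 2 (V = 2 - 1*0 = 2 + 0 = 2)
S = -25 (S = 2 - 27 = -25)
Z(g) = -25
-938 + Z(X(V, 3)) = -938 - 25 = -963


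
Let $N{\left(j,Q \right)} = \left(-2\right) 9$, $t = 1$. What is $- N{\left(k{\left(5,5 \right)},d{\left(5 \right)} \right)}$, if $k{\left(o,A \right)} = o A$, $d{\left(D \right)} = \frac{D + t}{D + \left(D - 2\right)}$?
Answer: $18$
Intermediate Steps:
$d{\left(D \right)} = \frac{1 + D}{-2 + 2 D}$ ($d{\left(D \right)} = \frac{D + 1}{D + \left(D - 2\right)} = \frac{1 + D}{D + \left(-2 + D\right)} = \frac{1 + D}{-2 + 2 D}$)
$k{\left(o,A \right)} = A o$
$N{\left(j,Q \right)} = -18$
$- N{\left(k{\left(5,5 \right)},d{\left(5 \right)} \right)} = \left(-1\right) \left(-18\right) = 18$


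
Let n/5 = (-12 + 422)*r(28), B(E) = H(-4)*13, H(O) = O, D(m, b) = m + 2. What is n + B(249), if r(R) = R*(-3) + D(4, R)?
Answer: -159952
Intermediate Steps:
D(m, b) = 2 + m
r(R) = 6 - 3*R (r(R) = R*(-3) + (2 + 4) = -3*R + 6 = 6 - 3*R)
B(E) = -52 (B(E) = -4*13 = -52)
n = -159900 (n = 5*((-12 + 422)*(6 - 3*28)) = 5*(410*(6 - 84)) = 5*(410*(-78)) = 5*(-31980) = -159900)
n + B(249) = -159900 - 52 = -159952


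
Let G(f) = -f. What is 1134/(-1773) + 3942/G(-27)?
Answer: 28636/197 ≈ 145.36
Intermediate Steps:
1134/(-1773) + 3942/G(-27) = 1134/(-1773) + 3942/((-1*(-27))) = 1134*(-1/1773) + 3942/27 = -126/197 + 3942*(1/27) = -126/197 + 146 = 28636/197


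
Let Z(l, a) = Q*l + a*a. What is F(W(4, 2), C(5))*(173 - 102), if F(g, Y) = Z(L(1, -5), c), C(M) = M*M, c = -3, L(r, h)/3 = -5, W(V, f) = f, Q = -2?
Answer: 2769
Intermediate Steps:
L(r, h) = -15 (L(r, h) = 3*(-5) = -15)
Z(l, a) = a² - 2*l (Z(l, a) = -2*l + a*a = -2*l + a² = a² - 2*l)
C(M) = M²
F(g, Y) = 39 (F(g, Y) = (-3)² - 2*(-15) = 9 + 30 = 39)
F(W(4, 2), C(5))*(173 - 102) = 39*(173 - 102) = 39*71 = 2769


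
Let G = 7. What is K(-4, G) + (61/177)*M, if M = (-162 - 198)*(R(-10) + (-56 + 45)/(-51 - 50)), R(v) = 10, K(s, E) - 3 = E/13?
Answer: -96884246/77467 ≈ -1250.7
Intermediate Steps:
K(s, E) = 3 + E/13
M = -367560/101 (M = (-162 - 198)*(10 + (-56 + 45)/(-51 - 50)) = -360*(10 - 11/(-101)) = -360*(10 - 11*(-1/101)) = -360*(10 + 11/101) = -360*1021/101 = -367560/101 ≈ -3639.2)
K(-4, G) + (61/177)*M = (3 + (1/13)*7) + (61/177)*(-367560/101) = (3 + 7/13) + (61*(1/177))*(-367560/101) = 46/13 + (61/177)*(-367560/101) = 46/13 - 7473720/5959 = -96884246/77467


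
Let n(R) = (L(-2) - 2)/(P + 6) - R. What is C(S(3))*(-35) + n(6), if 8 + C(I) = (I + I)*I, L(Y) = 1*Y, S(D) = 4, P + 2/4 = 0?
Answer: -9314/11 ≈ -846.73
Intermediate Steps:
P = -½ (P = -½ + 0 = -½ ≈ -0.50000)
L(Y) = Y
C(I) = -8 + 2*I² (C(I) = -8 + (I + I)*I = -8 + (2*I)*I = -8 + 2*I²)
n(R) = -8/11 - R (n(R) = (-2 - 2)/(-½ + 6) - R = -4/11/2 - R = -4*2/11 - R = -8/11 - R)
C(S(3))*(-35) + n(6) = (-8 + 2*4²)*(-35) + (-8/11 - 1*6) = (-8 + 2*16)*(-35) + (-8/11 - 6) = (-8 + 32)*(-35) - 74/11 = 24*(-35) - 74/11 = -840 - 74/11 = -9314/11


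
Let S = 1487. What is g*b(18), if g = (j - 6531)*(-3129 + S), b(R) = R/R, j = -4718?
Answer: 18470858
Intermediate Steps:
b(R) = 1
g = 18470858 (g = (-4718 - 6531)*(-3129 + 1487) = -11249*(-1642) = 18470858)
g*b(18) = 18470858*1 = 18470858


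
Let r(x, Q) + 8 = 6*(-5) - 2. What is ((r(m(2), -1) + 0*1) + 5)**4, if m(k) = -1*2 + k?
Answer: 1500625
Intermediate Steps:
m(k) = -2 + k
r(x, Q) = -40 (r(x, Q) = -8 + (6*(-5) - 2) = -8 + (-30 - 2) = -8 - 32 = -40)
((r(m(2), -1) + 0*1) + 5)**4 = ((-40 + 0*1) + 5)**4 = ((-40 + 0) + 5)**4 = (-40 + 5)**4 = (-35)**4 = 1500625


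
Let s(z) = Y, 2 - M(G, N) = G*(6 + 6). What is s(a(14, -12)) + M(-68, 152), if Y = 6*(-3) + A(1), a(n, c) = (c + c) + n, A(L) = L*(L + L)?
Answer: 802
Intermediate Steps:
M(G, N) = 2 - 12*G (M(G, N) = 2 - G*(6 + 6) = 2 - G*12 = 2 - 12*G)
A(L) = 2*L**2 (A(L) = L*(2*L) = 2*L**2)
a(n, c) = n + 2*c (a(n, c) = 2*c + n = n + 2*c)
Y = -16 (Y = 6*(-3) + 2*1**2 = -18 + 2*1 = -18 + 2 = -16)
s(z) = -16
s(a(14, -12)) + M(-68, 152) = -16 + (2 - 12*(-68)) = -16 + (2 + 816) = -16 + 818 = 802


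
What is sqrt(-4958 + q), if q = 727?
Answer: I*sqrt(4231) ≈ 65.046*I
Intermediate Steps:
sqrt(-4958 + q) = sqrt(-4958 + 727) = sqrt(-4231) = I*sqrt(4231)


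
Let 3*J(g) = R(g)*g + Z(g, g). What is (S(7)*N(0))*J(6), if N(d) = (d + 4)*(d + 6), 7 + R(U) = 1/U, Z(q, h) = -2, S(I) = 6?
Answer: -2064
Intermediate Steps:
R(U) = -7 + 1/U
N(d) = (4 + d)*(6 + d)
J(g) = -⅔ + g*(-7 + 1/g)/3 (J(g) = ((-7 + 1/g)*g - 2)/3 = (g*(-7 + 1/g) - 2)/3 = (-2 + g*(-7 + 1/g))/3 = -⅔ + g*(-7 + 1/g)/3)
(S(7)*N(0))*J(6) = (6*(24 + 0² + 10*0))*(-⅓ - 7/3*6) = (6*(24 + 0 + 0))*(-⅓ - 14) = (6*24)*(-43/3) = 144*(-43/3) = -2064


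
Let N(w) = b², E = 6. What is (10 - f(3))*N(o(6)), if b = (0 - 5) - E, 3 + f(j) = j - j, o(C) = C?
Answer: 1573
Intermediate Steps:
f(j) = -3 (f(j) = -3 + (j - j) = -3 + 0 = -3)
b = -11 (b = (0 - 5) - 1*6 = -5 - 6 = -11)
N(w) = 121 (N(w) = (-11)² = 121)
(10 - f(3))*N(o(6)) = (10 - 1*(-3))*121 = (10 + 3)*121 = 13*121 = 1573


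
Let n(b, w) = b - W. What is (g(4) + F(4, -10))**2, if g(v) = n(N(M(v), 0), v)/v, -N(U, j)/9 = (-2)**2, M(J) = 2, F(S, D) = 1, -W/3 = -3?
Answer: 1681/16 ≈ 105.06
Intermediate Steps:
W = 9 (W = -3*(-3) = 9)
N(U, j) = -36 (N(U, j) = -9*(-2)**2 = -9*4 = -36)
n(b, w) = -9 + b (n(b, w) = b - 1*9 = b - 9 = -9 + b)
g(v) = -45/v (g(v) = (-9 - 36)/v = -45/v)
(g(4) + F(4, -10))**2 = (-45/4 + 1)**2 = (-41/4)**2 = 1681/16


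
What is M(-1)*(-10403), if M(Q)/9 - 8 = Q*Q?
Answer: -842643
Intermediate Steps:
M(Q) = 72 + 9*Q² (M(Q) = 72 + 9*(Q*Q) = 72 + 9*Q²)
M(-1)*(-10403) = (72 + 9*(-1)²)*(-10403) = (72 + 9*1)*(-10403) = (72 + 9)*(-10403) = 81*(-10403) = -842643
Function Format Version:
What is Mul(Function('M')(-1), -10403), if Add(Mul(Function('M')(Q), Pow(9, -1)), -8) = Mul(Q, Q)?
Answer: -842643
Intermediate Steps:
Function('M')(Q) = Add(72, Mul(9, Pow(Q, 2))) (Function('M')(Q) = Add(72, Mul(9, Mul(Q, Q))) = Add(72, Mul(9, Pow(Q, 2))))
Mul(Function('M')(-1), -10403) = Mul(Add(72, Mul(9, Pow(-1, 2))), -10403) = Mul(Add(72, Mul(9, 1)), -10403) = Mul(Add(72, 9), -10403) = Mul(81, -10403) = -842643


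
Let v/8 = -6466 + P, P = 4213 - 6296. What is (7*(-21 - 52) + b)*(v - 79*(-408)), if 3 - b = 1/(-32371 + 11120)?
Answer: 390365533120/21251 ≈ 1.8369e+7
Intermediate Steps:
b = 63754/21251 (b = 3 - 1/(-32371 + 11120) = 3 - 1/(-21251) = 3 - 1*(-1/21251) = 3 + 1/21251 = 63754/21251 ≈ 3.0000)
P = -2083
v = -68392 (v = 8*(-6466 - 2083) = 8*(-8549) = -68392)
(7*(-21 - 52) + b)*(v - 79*(-408)) = (7*(-21 - 52) + 63754/21251)*(-68392 - 79*(-408)) = (7*(-73) + 63754/21251)*(-68392 + 32232) = (-511 + 63754/21251)*(-36160) = -10795507/21251*(-36160) = 390365533120/21251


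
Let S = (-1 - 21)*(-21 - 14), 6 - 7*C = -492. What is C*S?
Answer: 54780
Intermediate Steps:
C = 498/7 (C = 6/7 - ⅐*(-492) = 6/7 + 492/7 = 498/7 ≈ 71.143)
S = 770 (S = -22*(-35) = 770)
C*S = (498/7)*770 = 54780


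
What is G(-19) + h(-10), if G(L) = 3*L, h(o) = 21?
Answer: -36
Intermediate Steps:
G(-19) + h(-10) = 3*(-19) + 21 = -57 + 21 = -36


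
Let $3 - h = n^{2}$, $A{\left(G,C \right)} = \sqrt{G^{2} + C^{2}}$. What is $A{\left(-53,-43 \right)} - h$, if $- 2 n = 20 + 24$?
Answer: $481 + \sqrt{4658} \approx 549.25$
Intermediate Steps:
$n = -22$ ($n = - \frac{20 + 24}{2} = \left(- \frac{1}{2}\right) 44 = -22$)
$A{\left(G,C \right)} = \sqrt{C^{2} + G^{2}}$
$h = -481$ ($h = 3 - \left(-22\right)^{2} = 3 - 484 = -481$)
$A{\left(-53,-43 \right)} - h = \sqrt{\left(-43\right)^{2} + \left(-53\right)^{2}} - -481 = \sqrt{1849 + 2809} + 481 = \sqrt{4658} + 481 = 481 + \sqrt{4658}$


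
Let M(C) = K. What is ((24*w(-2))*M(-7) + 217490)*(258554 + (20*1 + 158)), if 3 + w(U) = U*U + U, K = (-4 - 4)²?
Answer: 55874210328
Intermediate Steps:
K = 64 (K = (-8)² = 64)
w(U) = -3 + U + U² (w(U) = -3 + (U*U + U) = -3 + (U² + U) = -3 + (U + U²) = -3 + U + U²)
M(C) = 64
((24*w(-2))*M(-7) + 217490)*(258554 + (20*1 + 158)) = ((24*(-3 - 2 + (-2)²))*64 + 217490)*(258554 + (20*1 + 158)) = ((24*(-3 - 2 + 4))*64 + 217490)*(258554 + (20 + 158)) = ((24*(-1))*64 + 217490)*(258554 + 178) = (-24*64 + 217490)*258732 = (-1536 + 217490)*258732 = 215954*258732 = 55874210328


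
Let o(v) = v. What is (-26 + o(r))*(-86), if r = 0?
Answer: 2236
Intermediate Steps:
(-26 + o(r))*(-86) = (-26 + 0)*(-86) = -26*(-86) = 2236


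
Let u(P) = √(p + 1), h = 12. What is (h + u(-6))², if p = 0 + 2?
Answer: (12 + √3)² ≈ 188.57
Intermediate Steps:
p = 2
u(P) = √3 (u(P) = √(2 + 1) = √3)
(h + u(-6))² = (12 + √3)²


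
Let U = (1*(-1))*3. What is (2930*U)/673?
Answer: -8790/673 ≈ -13.061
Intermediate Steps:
U = -3 (U = -1*3 = -3)
(2930*U)/673 = (2930*(-3))/673 = -8790*1/673 = -8790/673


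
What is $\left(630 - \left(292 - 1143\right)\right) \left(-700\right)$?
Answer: $-1036700$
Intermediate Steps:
$\left(630 - \left(292 - 1143\right)\right) \left(-700\right) = \left(630 - -851\right) \left(-700\right) = \left(630 + 851\right) \left(-700\right) = 1481 \left(-700\right) = -1036700$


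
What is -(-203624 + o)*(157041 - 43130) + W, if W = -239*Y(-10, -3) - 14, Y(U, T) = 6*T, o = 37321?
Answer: 18943745321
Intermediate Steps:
W = 4288 (W = -1434*(-3) - 14 = -239*(-18) - 14 = 4302 - 14 = 4288)
-(-203624 + o)*(157041 - 43130) + W = -(-203624 + 37321)*(157041 - 43130) + 4288 = -(-166303)*113911 + 4288 = -1*(-18943741033) + 4288 = 18943741033 + 4288 = 18943745321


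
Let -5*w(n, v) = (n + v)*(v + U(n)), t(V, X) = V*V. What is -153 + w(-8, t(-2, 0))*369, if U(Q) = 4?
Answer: 11043/5 ≈ 2208.6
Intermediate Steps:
t(V, X) = V**2
w(n, v) = -(4 + v)*(n + v)/5 (w(n, v) = -(n + v)*(v + 4)/5 = -(n + v)*(4 + v)/5 = -(4 + v)*(n + v)/5)
-153 + w(-8, t(-2, 0))*369 = -153 + (-4/5*(-8) - 4/5*(-2)**2 - ((-2)**2)**2/5 - 1/5*(-8)*(-2)**2)*369 = -153 + (32/5 - 4/5*4 - 1/5*4**2 - 1/5*(-8)*4)*369 = -153 + (32/5 - 16/5 - 1/5*16 + 32/5)*369 = -153 + (32/5 - 16/5 - 16/5 + 32/5)*369 = -153 + (32/5)*369 = -153 + 11808/5 = 11043/5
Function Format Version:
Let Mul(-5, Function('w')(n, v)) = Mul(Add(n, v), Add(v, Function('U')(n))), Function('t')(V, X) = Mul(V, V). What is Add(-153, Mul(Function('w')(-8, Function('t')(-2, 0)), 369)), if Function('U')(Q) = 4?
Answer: Rational(11043, 5) ≈ 2208.6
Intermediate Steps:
Function('t')(V, X) = Pow(V, 2)
Function('w')(n, v) = Mul(Rational(-1, 5), Add(4, v), Add(n, v)) (Function('w')(n, v) = Mul(Rational(-1, 5), Mul(Add(n, v), Add(v, 4))) = Mul(Rational(-1, 5), Mul(Add(n, v), Add(4, v))) = Mul(Rational(-1, 5), Mul(Add(4, v), Add(n, v))) = Mul(Rational(-1, 5), Add(4, v), Add(n, v)))
Add(-153, Mul(Function('w')(-8, Function('t')(-2, 0)), 369)) = Add(-153, Mul(Add(Mul(Rational(-4, 5), -8), Mul(Rational(-4, 5), Pow(-2, 2)), Mul(Rational(-1, 5), Pow(Pow(-2, 2), 2)), Mul(Rational(-1, 5), -8, Pow(-2, 2))), 369)) = Add(-153, Mul(Add(Rational(32, 5), Mul(Rational(-4, 5), 4), Mul(Rational(-1, 5), Pow(4, 2)), Mul(Rational(-1, 5), -8, 4)), 369)) = Add(-153, Mul(Add(Rational(32, 5), Rational(-16, 5), Mul(Rational(-1, 5), 16), Rational(32, 5)), 369)) = Add(-153, Mul(Add(Rational(32, 5), Rational(-16, 5), Rational(-16, 5), Rational(32, 5)), 369)) = Add(-153, Mul(Rational(32, 5), 369)) = Add(-153, Rational(11808, 5)) = Rational(11043, 5)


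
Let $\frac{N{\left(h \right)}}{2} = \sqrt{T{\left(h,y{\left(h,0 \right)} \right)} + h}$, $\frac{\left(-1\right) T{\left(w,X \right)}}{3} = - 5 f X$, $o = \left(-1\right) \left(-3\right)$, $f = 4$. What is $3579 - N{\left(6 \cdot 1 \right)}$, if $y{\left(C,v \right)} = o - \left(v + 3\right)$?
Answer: $3579 - 2 \sqrt{6} \approx 3574.1$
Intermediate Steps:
$o = 3$
$y{\left(C,v \right)} = - v$ ($y{\left(C,v \right)} = 3 - \left(v + 3\right) = 3 - \left(3 + v\right) = - v$)
$T{\left(w,X \right)} = 60 X$ ($T{\left(w,X \right)} = - 3 \left(-5\right) 4 X = - 3 \left(- 20 X\right) = 60 X$)
$N{\left(h \right)} = 2 \sqrt{h}$ ($N{\left(h \right)} = 2 \sqrt{60 \left(\left(-1\right) 0\right) + h} = 2 \sqrt{60 \cdot 0 + h} = 2 \sqrt{0 + h} = 2 \sqrt{h}$)
$3579 - N{\left(6 \cdot 1 \right)} = 3579 - 2 \sqrt{6 \cdot 1} = 3579 - 2 \sqrt{6}$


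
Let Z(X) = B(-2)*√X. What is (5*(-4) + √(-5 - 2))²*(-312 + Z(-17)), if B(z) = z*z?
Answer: 4*(20 - I*√7)²*(-78 + I*√17) ≈ -1.2087e+5 + 39501.0*I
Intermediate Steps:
B(z) = z²
Z(X) = 4*√X (Z(X) = (-2)²*√X = 4*√X)
(5*(-4) + √(-5 - 2))²*(-312 + Z(-17)) = (5*(-4) + √(-5 - 2))²*(-312 + 4*√(-17)) = (-20 + √(-7))²*(-312 + 4*(I*√17)) = (-20 + I*√7)²*(-312 + 4*I*√17)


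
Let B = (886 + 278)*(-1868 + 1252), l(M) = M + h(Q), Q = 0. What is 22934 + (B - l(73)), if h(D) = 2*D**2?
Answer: -694163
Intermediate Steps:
l(M) = M (l(M) = M + 2*0**2 = M + 2*0 = M + 0 = M)
B = -717024 (B = 1164*(-616) = -717024)
22934 + (B - l(73)) = 22934 + (-717024 - 1*73) = 22934 + (-717024 - 73) = 22934 - 717097 = -694163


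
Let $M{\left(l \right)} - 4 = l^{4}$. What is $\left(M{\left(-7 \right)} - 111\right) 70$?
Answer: $160580$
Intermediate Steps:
$M{\left(l \right)} = 4 + l^{4}$
$\left(M{\left(-7 \right)} - 111\right) 70 = \left(\left(4 + \left(-7\right)^{4}\right) - 111\right) 70 = \left(\left(4 + 2401\right) - 111\right) 70 = \left(2405 - 111\right) 70 = 2294 \cdot 70 = 160580$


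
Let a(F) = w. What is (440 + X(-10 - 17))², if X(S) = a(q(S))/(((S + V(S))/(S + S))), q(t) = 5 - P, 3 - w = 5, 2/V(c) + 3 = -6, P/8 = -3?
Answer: 11412221584/60025 ≈ 1.9012e+5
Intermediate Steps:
P = -24 (P = 8*(-3) = -24)
V(c) = -2/9 (V(c) = 2/(-3 - 6) = 2/(-9) = 2*(-⅑) = -2/9)
w = -2 (w = 3 - 1*5 = 3 - 5 = -2)
q(t) = 29 (q(t) = 5 - 1*(-24) = 5 + 24 = 29)
a(F) = -2
X(S) = -4*S/(-2/9 + S) (X(S) = -2*(S + S)/(S - 2/9) = -2*2*S/(-2/9 + S) = -4*S/(-2/9 + S))
(440 + X(-10 - 17))² = (440 - 36*(-10 - 17)/(-2 + 9*(-10 - 17)))² = (440 - 36*(-27)/(-2 + 9*(-27)))² = (440 - 36*(-27)/(-2 - 243))² = (440 - 36*(-27)/(-245))² = (440 - 36*(-27)*(-1/245))² = (440 - 972/245)² = (106828/245)² = 11412221584/60025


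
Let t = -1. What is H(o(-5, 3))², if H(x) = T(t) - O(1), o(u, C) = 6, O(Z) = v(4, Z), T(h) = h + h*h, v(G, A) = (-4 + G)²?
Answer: 0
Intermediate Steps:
T(h) = h + h²
O(Z) = 0 (O(Z) = (-4 + 4)² = 0² = 0)
H(x) = 0 (H(x) = -(1 - 1) - 1*0 = -1*0 + 0 = 0 + 0 = 0)
H(o(-5, 3))² = 0² = 0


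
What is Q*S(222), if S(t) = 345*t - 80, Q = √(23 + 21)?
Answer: 153020*√11 ≈ 5.0751e+5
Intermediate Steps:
Q = 2*√11 (Q = √44 = 2*√11 ≈ 6.6332)
S(t) = -80 + 345*t
Q*S(222) = (2*√11)*(-80 + 345*222) = (2*√11)*(-80 + 76590) = (2*√11)*76510 = 153020*√11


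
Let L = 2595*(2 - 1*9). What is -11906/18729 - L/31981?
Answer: -40553501/598972149 ≈ -0.067705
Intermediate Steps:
L = -18165 (L = 2595*(2 - 9) = 2595*(-7) = -18165)
-11906/18729 - L/31981 = -11906/18729 - 1*(-18165)/31981 = -11906*1/18729 + 18165*(1/31981) = -11906/18729 + 18165/31981 = -40553501/598972149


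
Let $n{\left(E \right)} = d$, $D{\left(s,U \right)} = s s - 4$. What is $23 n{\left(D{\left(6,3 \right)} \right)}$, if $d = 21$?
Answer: $483$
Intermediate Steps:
$D{\left(s,U \right)} = -4 + s^{2}$ ($D{\left(s,U \right)} = s^{2} - 4 = -4 + s^{2}$)
$n{\left(E \right)} = 21$
$23 n{\left(D{\left(6,3 \right)} \right)} = 23 \cdot 21 = 483$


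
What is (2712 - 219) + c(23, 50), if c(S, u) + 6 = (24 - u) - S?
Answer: 2438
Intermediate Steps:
c(S, u) = 18 - S - u (c(S, u) = -6 + ((24 - u) - S) = -6 + (24 - S - u) = 18 - S - u)
(2712 - 219) + c(23, 50) = (2712 - 219) + (18 - 1*23 - 1*50) = 2493 + (18 - 23 - 50) = 2493 - 55 = 2438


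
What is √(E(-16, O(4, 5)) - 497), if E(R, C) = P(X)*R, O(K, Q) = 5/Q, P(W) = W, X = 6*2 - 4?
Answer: 25*I ≈ 25.0*I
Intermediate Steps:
X = 8 (X = 12 - 4 = 8)
E(R, C) = 8*R
√(E(-16, O(4, 5)) - 497) = √(8*(-16) - 497) = √(-128 - 497) = √(-625) = 25*I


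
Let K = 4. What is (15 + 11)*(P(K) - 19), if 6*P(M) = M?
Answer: -1430/3 ≈ -476.67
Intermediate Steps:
P(M) = M/6
(15 + 11)*(P(K) - 19) = (15 + 11)*((⅙)*4 - 19) = 26*(⅔ - 19) = 26*(-55/3) = -1430/3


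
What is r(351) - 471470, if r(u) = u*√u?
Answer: -471470 + 1053*√39 ≈ -4.6489e+5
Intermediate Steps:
r(u) = u^(3/2)
r(351) - 471470 = 351^(3/2) - 471470 = 1053*√39 - 471470 = -471470 + 1053*√39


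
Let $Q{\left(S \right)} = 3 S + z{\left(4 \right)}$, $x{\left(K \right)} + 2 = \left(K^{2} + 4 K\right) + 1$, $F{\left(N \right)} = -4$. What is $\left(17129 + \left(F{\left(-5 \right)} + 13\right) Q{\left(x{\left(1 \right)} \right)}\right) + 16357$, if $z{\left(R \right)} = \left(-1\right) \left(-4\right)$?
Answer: $33630$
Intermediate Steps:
$z{\left(R \right)} = 4$
$x{\left(K \right)} = -1 + K^{2} + 4 K$ ($x{\left(K \right)} = -2 + \left(\left(K^{2} + 4 K\right) + 1\right) = -2 + \left(1 + K^{2} + 4 K\right) = -1 + K^{2} + 4 K$)
$Q{\left(S \right)} = 4 + 3 S$ ($Q{\left(S \right)} = 3 S + 4 = 4 + 3 S$)
$\left(17129 + \left(F{\left(-5 \right)} + 13\right) Q{\left(x{\left(1 \right)} \right)}\right) + 16357 = \left(17129 + \left(-4 + 13\right) \left(4 + 3 \left(-1 + 1^{2} + 4 \cdot 1\right)\right)\right) + 16357 = \left(17129 + 9 \left(4 + 3 \left(-1 + 1 + 4\right)\right)\right) + 16357 = \left(17129 + 9 \left(4 + 3 \cdot 4\right)\right) + 16357 = \left(17129 + 9 \left(4 + 12\right)\right) + 16357 = \left(17129 + 9 \cdot 16\right) + 16357 = \left(17129 + 144\right) + 16357 = 17273 + 16357 = 33630$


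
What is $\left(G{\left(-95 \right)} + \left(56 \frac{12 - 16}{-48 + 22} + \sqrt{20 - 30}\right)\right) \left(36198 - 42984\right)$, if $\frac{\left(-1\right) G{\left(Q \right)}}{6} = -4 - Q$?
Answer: $3646692 - 6786 i \sqrt{10} \approx 3.6467 \cdot 10^{6} - 21459.0 i$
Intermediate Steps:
$G{\left(Q \right)} = 24 + 6 Q$ ($G{\left(Q \right)} = - 6 \left(-4 - Q\right) = 24 + 6 Q$)
$\left(G{\left(-95 \right)} + \left(56 \frac{12 - 16}{-48 + 22} + \sqrt{20 - 30}\right)\right) \left(36198 - 42984\right) = \left(\left(24 + 6 \left(-95\right)\right) + \left(56 \frac{12 - 16}{-48 + 22} + \sqrt{20 - 30}\right)\right) \left(36198 - 42984\right) = \left(\left(24 - 570\right) + \left(56 \left(- \frac{4}{-26}\right) + \sqrt{-10}\right)\right) \left(-6786\right) = \left(-546 + \left(56 \left(\left(-4\right) \left(- \frac{1}{26}\right)\right) + i \sqrt{10}\right)\right) \left(-6786\right) = \left(-546 + \left(56 \cdot \frac{2}{13} + i \sqrt{10}\right)\right) \left(-6786\right) = \left(-546 + \left(\frac{112}{13} + i \sqrt{10}\right)\right) \left(-6786\right) = \left(- \frac{6986}{13} + i \sqrt{10}\right) \left(-6786\right) = 3646692 - 6786 i \sqrt{10}$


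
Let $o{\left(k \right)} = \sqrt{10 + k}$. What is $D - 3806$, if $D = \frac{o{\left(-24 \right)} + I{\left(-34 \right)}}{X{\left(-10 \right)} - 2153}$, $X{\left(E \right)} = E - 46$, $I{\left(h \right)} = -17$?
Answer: $- \frac{8407437}{2209} - \frac{i \sqrt{14}}{2209} \approx -3806.0 - 0.0016938 i$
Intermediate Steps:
$X{\left(E \right)} = -46 + E$
$D = \frac{17}{2209} - \frac{i \sqrt{14}}{2209}$ ($D = \frac{\sqrt{10 - 24} - 17}{\left(-46 - 10\right) - 2153} = \frac{\sqrt{-14} - 17}{-56 - 2153} = \frac{i \sqrt{14} - 17}{-2209} = \left(-17 + i \sqrt{14}\right) \left(- \frac{1}{2209}\right) = \frac{17}{2209} - \frac{i \sqrt{14}}{2209} \approx 0.0076958 - 0.0016938 i$)
$D - 3806 = \left(\frac{17}{2209} - \frac{i \sqrt{14}}{2209}\right) - 3806 = - \frac{8407437}{2209} - \frac{i \sqrt{14}}{2209}$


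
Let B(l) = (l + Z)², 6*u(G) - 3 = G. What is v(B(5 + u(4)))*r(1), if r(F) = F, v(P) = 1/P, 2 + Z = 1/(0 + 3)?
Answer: 4/81 ≈ 0.049383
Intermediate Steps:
u(G) = ½ + G/6
Z = -5/3 (Z = -2 + 1/(0 + 3) = -2 + 1/3 = -2 + ⅓ = -5/3 ≈ -1.6667)
B(l) = (-5/3 + l)² (B(l) = (l - 5/3)² = (-5/3 + l)²)
v(B(5 + u(4)))*r(1) = 1/((-5 + 3*(5 + (½ + (⅙)*4)))²/9) = 1/((-5 + 3*(5 + (½ + ⅔)))²/9) = 1/((-5 + 3*(5 + 7/6))²/9) = 1/((-5 + 3*(37/6))²/9) = 1/((-5 + 37/2)²/9) = 1/((27/2)²/9) = 1/((⅑)*(729/4)) = 1/(81/4) = (4/81)*1 = 4/81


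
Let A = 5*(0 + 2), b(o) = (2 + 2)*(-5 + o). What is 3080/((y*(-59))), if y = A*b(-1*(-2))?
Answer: 77/177 ≈ 0.43503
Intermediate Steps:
b(o) = -20 + 4*o (b(o) = 4*(-5 + o) = -20 + 4*o)
A = 10 (A = 5*2 = 10)
y = -120 (y = 10*(-20 + 4*(-1*(-2))) = 10*(-20 + 4*2) = 10*(-20 + 8) = 10*(-12) = -120)
3080/((y*(-59))) = 3080/((-120*(-59))) = 3080/7080 = 3080*(1/7080) = 77/177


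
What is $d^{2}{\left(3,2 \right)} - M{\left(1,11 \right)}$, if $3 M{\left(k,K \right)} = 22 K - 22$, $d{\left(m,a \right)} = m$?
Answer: $- \frac{193}{3} \approx -64.333$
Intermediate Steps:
$M{\left(k,K \right)} = - \frac{22}{3} + \frac{22 K}{3}$ ($M{\left(k,K \right)} = \frac{22 K - 22}{3} = \frac{-22 + 22 K}{3} = - \frac{22}{3} + \frac{22 K}{3}$)
$d^{2}{\left(3,2 \right)} - M{\left(1,11 \right)} = 3^{2} - \left(- \frac{22}{3} + \frac{22}{3} \cdot 11\right) = 9 - \left(- \frac{22}{3} + \frac{242}{3}\right) = 9 - \frac{220}{3} = - \frac{193}{3}$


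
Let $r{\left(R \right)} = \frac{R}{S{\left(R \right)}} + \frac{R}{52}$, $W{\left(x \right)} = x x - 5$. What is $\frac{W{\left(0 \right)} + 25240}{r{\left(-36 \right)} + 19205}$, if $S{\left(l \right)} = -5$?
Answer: $\frac{1640275}{1248748} \approx 1.3135$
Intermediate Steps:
$W{\left(x \right)} = -5 + x^{2}$ ($W{\left(x \right)} = x^{2} - 5 = -5 + x^{2}$)
$r{\left(R \right)} = - \frac{47 R}{260}$ ($r{\left(R \right)} = \frac{R}{-5} + \frac{R}{52} = R \left(- \frac{1}{5}\right) + R \frac{1}{52} = - \frac{R}{5} + \frac{R}{52} = - \frac{47 R}{260}$)
$\frac{W{\left(0 \right)} + 25240}{r{\left(-36 \right)} + 19205} = \frac{\left(-5 + 0^{2}\right) + 25240}{\left(- \frac{47}{260}\right) \left(-36\right) + 19205} = \frac{\left(-5 + 0\right) + 25240}{\frac{423}{65} + 19205} = \frac{-5 + 25240}{\frac{1248748}{65}} = 25235 \cdot \frac{65}{1248748} = \frac{1640275}{1248748}$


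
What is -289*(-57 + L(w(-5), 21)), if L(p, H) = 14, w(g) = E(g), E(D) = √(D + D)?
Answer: 12427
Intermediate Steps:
E(D) = √2*√D (E(D) = √(2*D) = √2*√D)
w(g) = √2*√g
-289*(-57 + L(w(-5), 21)) = -289*(-57 + 14) = -289*(-43) = 12427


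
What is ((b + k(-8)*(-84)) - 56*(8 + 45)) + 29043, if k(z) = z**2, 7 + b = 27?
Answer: 20719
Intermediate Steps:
b = 20 (b = -7 + 27 = 20)
((b + k(-8)*(-84)) - 56*(8 + 45)) + 29043 = ((20 + (-8)**2*(-84)) - 56*(8 + 45)) + 29043 = ((20 + 64*(-84)) - 56*53) + 29043 = ((20 - 5376) - 2968) + 29043 = (-5356 - 2968) + 29043 = -8324 + 29043 = 20719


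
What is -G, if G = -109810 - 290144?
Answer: 399954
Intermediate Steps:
G = -399954
-G = -1*(-399954) = 399954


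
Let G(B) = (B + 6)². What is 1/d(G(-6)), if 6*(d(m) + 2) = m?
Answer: -½ ≈ -0.50000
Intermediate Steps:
G(B) = (6 + B)²
d(m) = -2 + m/6
1/d(G(-6)) = 1/(-2 + (6 - 6)²/6) = 1/(-2 + (⅙)*0²) = 1/(-2 + (⅙)*0) = 1/(-2 + 0) = 1/(-2) = -½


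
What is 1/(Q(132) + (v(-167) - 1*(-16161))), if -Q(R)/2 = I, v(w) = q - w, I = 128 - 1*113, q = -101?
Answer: 1/16197 ≈ 6.1740e-5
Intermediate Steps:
I = 15 (I = 128 - 113 = 15)
v(w) = -101 - w
Q(R) = -30 (Q(R) = -2*15 = -30)
1/(Q(132) + (v(-167) - 1*(-16161))) = 1/(-30 + ((-101 - 1*(-167)) - 1*(-16161))) = 1/(-30 + ((-101 + 167) + 16161)) = 1/(-30 + (66 + 16161)) = 1/(-30 + 16227) = 1/16197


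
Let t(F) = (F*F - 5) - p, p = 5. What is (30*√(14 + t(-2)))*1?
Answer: 60*√2 ≈ 84.853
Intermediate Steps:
t(F) = -10 + F² (t(F) = (F*F - 5) - 1*5 = (F² - 5) - 5 = (-5 + F²) - 5 = -10 + F²)
(30*√(14 + t(-2)))*1 = (30*√(14 + (-10 + (-2)²)))*1 = (30*√(14 + (-10 + 4)))*1 = (30*√(14 - 6))*1 = (30*√8)*1 = (30*(2*√2))*1 = (60*√2)*1 = 60*√2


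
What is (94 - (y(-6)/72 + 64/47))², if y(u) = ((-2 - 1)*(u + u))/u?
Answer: 2734767025/318096 ≈ 8597.3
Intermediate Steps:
y(u) = -6 (y(u) = (-6*u)/u = -6)
(94 - (y(-6)/72 + 64/47))² = (94 - (-6/72 + 64/47))² = (94 - (-6*1/72 + 64*(1/47)))² = (94 - (-1/12 + 64/47))² = (94 - 1*721/564)² = (94 - 721/564)² = (52295/564)² = 2734767025/318096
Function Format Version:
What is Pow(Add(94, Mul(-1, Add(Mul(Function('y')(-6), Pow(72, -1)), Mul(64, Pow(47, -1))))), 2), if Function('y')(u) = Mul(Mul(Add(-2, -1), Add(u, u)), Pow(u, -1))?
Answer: Rational(2734767025, 318096) ≈ 8597.3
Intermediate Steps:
Function('y')(u) = -6 (Function('y')(u) = Mul(Mul(-3, Mul(2, u)), Pow(u, -1)) = Mul(Mul(-6, u), Pow(u, -1)) = -6)
Pow(Add(94, Mul(-1, Add(Mul(Function('y')(-6), Pow(72, -1)), Mul(64, Pow(47, -1))))), 2) = Pow(Add(94, Mul(-1, Add(Mul(-6, Pow(72, -1)), Mul(64, Pow(47, -1))))), 2) = Pow(Add(94, Mul(-1, Add(Mul(-6, Rational(1, 72)), Mul(64, Rational(1, 47))))), 2) = Pow(Add(94, Mul(-1, Add(Rational(-1, 12), Rational(64, 47)))), 2) = Pow(Add(94, Mul(-1, Rational(721, 564))), 2) = Pow(Add(94, Rational(-721, 564)), 2) = Pow(Rational(52295, 564), 2) = Rational(2734767025, 318096)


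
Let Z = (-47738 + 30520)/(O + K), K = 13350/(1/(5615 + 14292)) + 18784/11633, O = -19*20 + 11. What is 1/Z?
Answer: -3091563775057/200296994 ≈ -15435.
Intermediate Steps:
O = -369 (O = -380 + 11 = -369)
K = 3091568067634/11633 (K = 13350/(1/19907) + 18784*(1/11633) = 13350/(1/19907) + 18784/11633 = 13350*19907 + 18784/11633 = 265758450 + 18784/11633 = 3091568067634/11633 ≈ 2.6576e+8)
Z = -200296994/3091563775057 (Z = (-47738 + 30520)/(-369 + 3091568067634/11633) = -17218/3091563775057/11633 = -17218*11633/3091563775057 = -200296994/3091563775057 ≈ -6.4788e-5)
1/Z = 1/(-200296994/3091563775057) = -3091563775057/200296994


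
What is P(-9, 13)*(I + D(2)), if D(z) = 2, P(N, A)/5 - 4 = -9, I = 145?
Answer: -3675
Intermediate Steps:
P(N, A) = -25 (P(N, A) = 20 + 5*(-9) = 20 - 45 = -25)
P(-9, 13)*(I + D(2)) = -25*(145 + 2) = -25*147 = -3675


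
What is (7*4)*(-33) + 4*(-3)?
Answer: -936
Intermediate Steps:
(7*4)*(-33) + 4*(-3) = 28*(-33) - 12 = -924 - 12 = -936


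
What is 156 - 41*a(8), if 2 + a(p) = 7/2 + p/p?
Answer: 107/2 ≈ 53.500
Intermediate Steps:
a(p) = 5/2 (a(p) = -2 + (7/2 + p/p) = -2 + (7*(½) + 1) = -2 + (7/2 + 1) = -2 + 9/2 = 5/2)
156 - 41*a(8) = 156 - 41*5/2 = 156 - 205/2 = 107/2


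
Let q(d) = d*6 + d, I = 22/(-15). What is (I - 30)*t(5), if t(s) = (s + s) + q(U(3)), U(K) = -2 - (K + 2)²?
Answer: 84488/15 ≈ 5632.5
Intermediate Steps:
I = -22/15 (I = 22*(-1/15) = -22/15 ≈ -1.4667)
U(K) = -2 - (2 + K)²
q(d) = 7*d (q(d) = 6*d + d = 7*d)
t(s) = -189 + 2*s (t(s) = (s + s) + 7*(-2 - (2 + 3)²) = 2*s + 7*(-2 - 1*5²) = 2*s + 7*(-2 - 1*25) = 2*s + 7*(-2 - 25) = 2*s + 7*(-27) = 2*s - 189 = -189 + 2*s)
(I - 30)*t(5) = (-22/15 - 30)*(-189 + 2*5) = -472*(-189 + 10)/15 = -472/15*(-179) = 84488/15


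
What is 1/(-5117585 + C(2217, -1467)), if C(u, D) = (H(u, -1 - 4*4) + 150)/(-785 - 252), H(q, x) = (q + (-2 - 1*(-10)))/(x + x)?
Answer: -35258/180435814805 ≈ -1.9540e-7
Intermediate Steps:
H(q, x) = (8 + q)/(2*x) (H(q, x) = (q + (-2 + 10))/((2*x)) = (q + 8)*(1/(2*x)) = (8 + q)*(1/(2*x)) = (8 + q)/(2*x))
C(u, D) = -2546/17629 + u/35258 (C(u, D) = ((8 + u)/(2*(-1 - 4*4)) + 150)/(-785 - 252) = ((8 + u)/(2*(-1 - 16)) + 150)/(-1037) = ((½)*(8 + u)/(-17) + 150)*(-1/1037) = ((½)*(-1/17)*(8 + u) + 150)*(-1/1037) = ((-4/17 - u/34) + 150)*(-1/1037) = (2546/17 - u/34)*(-1/1037) = -2546/17629 + u/35258)
1/(-5117585 + C(2217, -1467)) = 1/(-5117585 + (-2546/17629 + (1/35258)*2217)) = 1/(-5117585 + (-2546/17629 + 2217/35258)) = 1/(-5117585 - 2875/35258) = 1/(-180435814805/35258) = -35258/180435814805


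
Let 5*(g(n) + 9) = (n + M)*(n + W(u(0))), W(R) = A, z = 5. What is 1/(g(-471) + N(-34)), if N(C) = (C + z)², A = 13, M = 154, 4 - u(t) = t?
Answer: 5/149346 ≈ 3.3479e-5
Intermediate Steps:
u(t) = 4 - t
N(C) = (5 + C)² (N(C) = (C + 5)² = (5 + C)²)
W(R) = 13
g(n) = -9 + (13 + n)*(154 + n)/5 (g(n) = -9 + ((n + 154)*(n + 13))/5 = -9 + ((154 + n)*(13 + n))/5 = -9 + ((13 + n)*(154 + n))/5 = -9 + (13 + n)*(154 + n)/5)
1/(g(-471) + N(-34)) = 1/((1957/5 + (⅕)*(-471)² + (167/5)*(-471)) + (5 - 34)²) = 1/((1957/5 + (⅕)*221841 - 78657/5) + (-29)²) = 1/((1957/5 + 221841/5 - 78657/5) + 841) = 1/(145141/5 + 841) = 1/(149346/5) = 5/149346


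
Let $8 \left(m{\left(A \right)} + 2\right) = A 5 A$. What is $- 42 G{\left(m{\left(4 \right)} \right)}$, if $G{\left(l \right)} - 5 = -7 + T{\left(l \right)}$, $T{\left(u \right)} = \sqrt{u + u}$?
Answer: $-84$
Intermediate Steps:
$m{\left(A \right)} = -2 + \frac{5 A^{2}}{8}$ ($m{\left(A \right)} = -2 + \frac{A 5 A}{8} = -2 + \frac{5 A A}{8} = -2 + \frac{5 A^{2}}{8}$)
$T{\left(u \right)} = \sqrt{2} \sqrt{u}$ ($T{\left(u \right)} = \sqrt{2 u} = \sqrt{2} \sqrt{u}$)
$G{\left(l \right)} = -2 + \sqrt{2} \sqrt{l}$ ($G{\left(l \right)} = 5 + \left(-7 + \sqrt{2} \sqrt{l}\right) = -2 + \sqrt{2} \sqrt{l}$)
$- 42 G{\left(m{\left(4 \right)} \right)} = - 42 \left(-2 + \sqrt{2} \sqrt{-2 + \frac{5 \cdot 4^{2}}{8}}\right) = - 42 \left(-2 + \sqrt{2} \sqrt{-2 + \frac{5}{8} \cdot 16}\right) = - 42 \left(-2 + \sqrt{2} \sqrt{-2 + 10}\right) = - 42 \left(-2 + \sqrt{2} \sqrt{8}\right) = - 42 \left(-2 + \sqrt{2} \cdot 2 \sqrt{2}\right) = - 42 \left(-2 + 4\right) = \left(-42\right) 2 = -84$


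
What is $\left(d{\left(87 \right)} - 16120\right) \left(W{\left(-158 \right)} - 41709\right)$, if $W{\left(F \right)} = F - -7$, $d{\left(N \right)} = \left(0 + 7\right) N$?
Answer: $649290460$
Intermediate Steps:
$d{\left(N \right)} = 7 N$
$W{\left(F \right)} = 7 + F$ ($W{\left(F \right)} = F + 7 = 7 + F$)
$\left(d{\left(87 \right)} - 16120\right) \left(W{\left(-158 \right)} - 41709\right) = \left(7 \cdot 87 - 16120\right) \left(\left(7 - 158\right) - 41709\right) = \left(609 - 16120\right) \left(-151 - 41709\right) = \left(-15511\right) \left(-41860\right) = 649290460$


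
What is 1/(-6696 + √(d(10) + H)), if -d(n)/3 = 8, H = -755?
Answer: -6696/44837195 - I*√779/44837195 ≈ -0.00014934 - 6.2249e-7*I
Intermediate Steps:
d(n) = -24 (d(n) = -3*8 = -24)
1/(-6696 + √(d(10) + H)) = 1/(-6696 + √(-24 - 755)) = 1/(-6696 + √(-779)) = 1/(-6696 + I*√779)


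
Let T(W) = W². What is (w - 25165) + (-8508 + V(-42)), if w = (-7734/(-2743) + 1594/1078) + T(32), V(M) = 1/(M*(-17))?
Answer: -4922972747941/150804654 ≈ -32645.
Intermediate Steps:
V(M) = -1/(17*M) (V(M) = 1/(-17*M) = -1/(17*M))
w = 1520315245/1478477 (w = (-7734/(-2743) + 1594/1078) + 32² = (-7734*(-1/2743) + 1594*(1/1078)) + 1024 = (7734/2743 + 797/539) + 1024 = 6354797/1478477 + 1024 = 1520315245/1478477 ≈ 1028.3)
(w - 25165) + (-8508 + V(-42)) = (1520315245/1478477 - 25165) + (-8508 - 1/17/(-42)) = -35685558460/1478477 + (-8508 - 1/17*(-1/42)) = -35685558460/1478477 + (-8508 + 1/714) = -35685558460/1478477 - 6074711/714 = -4922972747941/150804654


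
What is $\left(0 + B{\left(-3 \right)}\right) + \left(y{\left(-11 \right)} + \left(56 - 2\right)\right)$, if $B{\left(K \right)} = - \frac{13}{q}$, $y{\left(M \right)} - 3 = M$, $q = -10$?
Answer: $\frac{473}{10} \approx 47.3$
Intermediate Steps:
$y{\left(M \right)} = 3 + M$
$B{\left(K \right)} = \frac{13}{10}$ ($B{\left(K \right)} = - \frac{13}{-10} = \left(-13\right) \left(- \frac{1}{10}\right) = \frac{13}{10}$)
$\left(0 + B{\left(-3 \right)}\right) + \left(y{\left(-11 \right)} + \left(56 - 2\right)\right) = \left(0 + \frac{13}{10}\right) + \left(\left(3 - 11\right) + \left(56 - 2\right)\right) = \frac{13}{10} + \left(-8 + 54\right) = \frac{13}{10} + 46 = \frac{473}{10}$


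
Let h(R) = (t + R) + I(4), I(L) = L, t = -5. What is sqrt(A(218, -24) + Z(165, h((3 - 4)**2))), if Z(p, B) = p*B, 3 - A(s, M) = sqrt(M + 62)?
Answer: sqrt(3 - sqrt(38)) ≈ 1.7789*I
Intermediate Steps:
A(s, M) = 3 - sqrt(62 + M) (A(s, M) = 3 - sqrt(M + 62) = 3 - sqrt(62 + M))
h(R) = -1 + R (h(R) = (-5 + R) + 4 = -1 + R)
Z(p, B) = B*p
sqrt(A(218, -24) + Z(165, h((3 - 4)**2))) = sqrt((3 - sqrt(62 - 24)) + (-1 + (3 - 4)**2)*165) = sqrt((3 - sqrt(38)) + (-1 + (-1)**2)*165) = sqrt((3 - sqrt(38)) + (-1 + 1)*165) = sqrt((3 - sqrt(38)) + 0*165) = sqrt((3 - sqrt(38)) + 0) = sqrt(3 - sqrt(38))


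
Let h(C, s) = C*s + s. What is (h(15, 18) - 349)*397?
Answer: -24217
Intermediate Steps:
h(C, s) = s + C*s
(h(15, 18) - 349)*397 = (18*(1 + 15) - 349)*397 = (18*16 - 349)*397 = (288 - 349)*397 = -61*397 = -24217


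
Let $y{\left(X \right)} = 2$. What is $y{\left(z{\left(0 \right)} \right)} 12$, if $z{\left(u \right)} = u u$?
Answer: $24$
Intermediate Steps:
$z{\left(u \right)} = u^{2}$
$y{\left(z{\left(0 \right)} \right)} 12 = 2 \cdot 12 = 24$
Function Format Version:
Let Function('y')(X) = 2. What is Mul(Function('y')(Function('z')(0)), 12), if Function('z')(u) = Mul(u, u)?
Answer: 24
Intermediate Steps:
Function('z')(u) = Pow(u, 2)
Mul(Function('y')(Function('z')(0)), 12) = Mul(2, 12) = 24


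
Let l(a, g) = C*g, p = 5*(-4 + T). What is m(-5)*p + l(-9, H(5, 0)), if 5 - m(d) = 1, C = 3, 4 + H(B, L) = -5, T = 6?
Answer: 13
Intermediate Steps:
H(B, L) = -9 (H(B, L) = -4 - 5 = -9)
m(d) = 4 (m(d) = 5 - 1*1 = 5 - 1 = 4)
p = 10 (p = 5*(-4 + 6) = 5*2 = 10)
l(a, g) = 3*g
m(-5)*p + l(-9, H(5, 0)) = 4*10 + 3*(-9) = 40 - 27 = 13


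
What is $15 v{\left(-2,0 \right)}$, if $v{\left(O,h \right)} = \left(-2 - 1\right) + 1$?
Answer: $-30$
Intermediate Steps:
$v{\left(O,h \right)} = -2$ ($v{\left(O,h \right)} = -3 + 1 = -2$)
$15 v{\left(-2,0 \right)} = 15 \left(-2\right) = -30$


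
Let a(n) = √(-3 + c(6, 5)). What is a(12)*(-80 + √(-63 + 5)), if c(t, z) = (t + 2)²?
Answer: √61*(-80 + I*√58) ≈ -624.82 + 59.481*I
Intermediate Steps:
c(t, z) = (2 + t)²
a(n) = √61 (a(n) = √(-3 + (2 + 6)²) = √(-3 + 8²) = √(-3 + 64) = √61)
a(12)*(-80 + √(-63 + 5)) = √61*(-80 + √(-63 + 5)) = √61*(-80 + √(-58)) = √61*(-80 + I*√58)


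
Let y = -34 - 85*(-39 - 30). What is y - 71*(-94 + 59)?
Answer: 8316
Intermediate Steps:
y = 5831 (y = -34 - 85*(-69) = -34 + 5865 = 5831)
y - 71*(-94 + 59) = 5831 - 71*(-94 + 59) = 5831 - 71*(-35) = 5831 - 1*(-2485) = 5831 + 2485 = 8316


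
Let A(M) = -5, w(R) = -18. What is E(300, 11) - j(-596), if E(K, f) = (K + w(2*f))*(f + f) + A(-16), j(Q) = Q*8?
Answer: 10967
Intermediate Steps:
j(Q) = 8*Q
E(K, f) = -5 + 2*f*(-18 + K) (E(K, f) = (K - 18)*(f + f) - 5 = (-18 + K)*(2*f) - 5 = 2*f*(-18 + K) - 5 = -5 + 2*f*(-18 + K))
E(300, 11) - j(-596) = (-5 - 36*11 + 2*300*11) - 8*(-596) = (-5 - 396 + 6600) - 1*(-4768) = 6199 + 4768 = 10967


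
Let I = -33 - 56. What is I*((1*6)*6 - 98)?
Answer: 5518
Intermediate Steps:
I = -89
I*((1*6)*6 - 98) = -89*((1*6)*6 - 98) = -89*(6*6 - 98) = -89*(36 - 98) = -89*(-62) = 5518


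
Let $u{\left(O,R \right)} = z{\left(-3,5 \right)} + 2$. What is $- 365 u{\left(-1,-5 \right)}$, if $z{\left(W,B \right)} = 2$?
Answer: $-1460$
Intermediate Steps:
$u{\left(O,R \right)} = 4$ ($u{\left(O,R \right)} = 2 + 2 = 4$)
$- 365 u{\left(-1,-5 \right)} = \left(-365\right) 4 = -1460$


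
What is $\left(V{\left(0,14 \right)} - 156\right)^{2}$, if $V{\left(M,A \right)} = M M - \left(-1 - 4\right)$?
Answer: $22801$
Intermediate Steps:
$V{\left(M,A \right)} = 5 + M^{2}$ ($V{\left(M,A \right)} = M^{2} - \left(-1 - 4\right) = M^{2} - -5 = M^{2} + 5 = 5 + M^{2}$)
$\left(V{\left(0,14 \right)} - 156\right)^{2} = \left(\left(5 + 0^{2}\right) - 156\right)^{2} = \left(\left(5 + 0\right) - 156\right)^{2} = \left(5 - 156\right)^{2} = \left(-151\right)^{2} = 22801$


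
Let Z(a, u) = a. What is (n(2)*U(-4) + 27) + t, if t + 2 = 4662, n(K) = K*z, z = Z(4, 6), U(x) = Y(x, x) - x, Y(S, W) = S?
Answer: 4687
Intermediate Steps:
U(x) = 0 (U(x) = x - x = 0)
z = 4
n(K) = 4*K (n(K) = K*4 = 4*K)
t = 4660 (t = -2 + 4662 = 4660)
(n(2)*U(-4) + 27) + t = ((4*2)*0 + 27) + 4660 = (8*0 + 27) + 4660 = (0 + 27) + 4660 = 27 + 4660 = 4687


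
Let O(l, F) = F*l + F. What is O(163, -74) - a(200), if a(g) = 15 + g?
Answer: -12351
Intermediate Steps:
O(l, F) = F + F*l
O(163, -74) - a(200) = -74*(1 + 163) - (15 + 200) = -74*164 - 1*215 = -12136 - 215 = -12351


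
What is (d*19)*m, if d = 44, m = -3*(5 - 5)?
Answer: 0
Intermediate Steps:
m = 0 (m = -3*0 = 0)
(d*19)*m = (44*19)*0 = 836*0 = 0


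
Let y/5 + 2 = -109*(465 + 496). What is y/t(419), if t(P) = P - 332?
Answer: -174585/29 ≈ -6020.2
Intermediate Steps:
t(P) = -332 + P
y = -523755 (y = -10 + 5*(-109*(465 + 496)) = -10 + 5*(-109*961) = -10 + 5*(-104749) = -10 - 523745 = -523755)
y/t(419) = -523755/(-332 + 419) = -523755/87 = -523755*1/87 = -174585/29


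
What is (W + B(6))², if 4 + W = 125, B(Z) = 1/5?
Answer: 367236/25 ≈ 14689.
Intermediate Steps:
B(Z) = ⅕ (B(Z) = 1*(⅕) = ⅕)
W = 121 (W = -4 + 125 = 121)
(W + B(6))² = (121 + ⅕)² = (606/5)² = 367236/25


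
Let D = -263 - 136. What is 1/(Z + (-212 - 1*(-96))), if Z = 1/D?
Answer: -399/46285 ≈ -0.0086205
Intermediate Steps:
D = -399
Z = -1/399 (Z = 1/(-399) = -1/399 ≈ -0.0025063)
1/(Z + (-212 - 1*(-96))) = 1/(-1/399 + (-212 - 1*(-96))) = 1/(-1/399 + (-212 + 96)) = 1/(-1/399 - 116) = 1/(-46285/399) = -399/46285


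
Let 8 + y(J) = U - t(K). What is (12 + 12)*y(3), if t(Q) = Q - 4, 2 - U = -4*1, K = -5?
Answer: 168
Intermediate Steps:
U = 6 (U = 2 - (-4) = 2 - 1*(-4) = 2 + 4 = 6)
t(Q) = -4 + Q
y(J) = 7 (y(J) = -8 + (6 - (-4 - 5)) = -8 + (6 - 1*(-9)) = -8 + (6 + 9) = -8 + 15 = 7)
(12 + 12)*y(3) = (12 + 12)*7 = 24*7 = 168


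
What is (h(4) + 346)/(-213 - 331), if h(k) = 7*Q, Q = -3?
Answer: -325/544 ≈ -0.59743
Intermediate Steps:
h(k) = -21 (h(k) = 7*(-3) = -21)
(h(4) + 346)/(-213 - 331) = (-21 + 346)/(-213 - 331) = 325/(-544) = 325*(-1/544) = -325/544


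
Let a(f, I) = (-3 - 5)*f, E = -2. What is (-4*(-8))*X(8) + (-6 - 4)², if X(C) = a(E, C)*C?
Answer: 4196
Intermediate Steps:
a(f, I) = -8*f
X(C) = 16*C (X(C) = (-8*(-2))*C = 16*C)
(-4*(-8))*X(8) + (-6 - 4)² = (-4*(-8))*(16*8) + (-6 - 4)² = 32*128 + (-10)² = 4096 + 100 = 4196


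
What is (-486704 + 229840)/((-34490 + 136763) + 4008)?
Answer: -256864/106281 ≈ -2.4168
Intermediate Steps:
(-486704 + 229840)/((-34490 + 136763) + 4008) = -256864/(102273 + 4008) = -256864/106281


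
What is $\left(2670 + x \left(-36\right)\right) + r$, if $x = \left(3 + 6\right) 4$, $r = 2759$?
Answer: $4133$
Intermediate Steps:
$x = 36$ ($x = 9 \cdot 4 = 36$)
$\left(2670 + x \left(-36\right)\right) + r = \left(2670 + 36 \left(-36\right)\right) + 2759 = \left(2670 - 1296\right) + 2759 = 1374 + 2759 = 4133$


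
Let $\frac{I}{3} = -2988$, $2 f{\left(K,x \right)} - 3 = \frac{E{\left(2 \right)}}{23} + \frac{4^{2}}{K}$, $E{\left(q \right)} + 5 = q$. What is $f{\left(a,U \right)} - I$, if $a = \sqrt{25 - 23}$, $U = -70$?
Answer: $\frac{206205}{23} + 4 \sqrt{2} \approx 8971.1$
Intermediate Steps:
$E{\left(q \right)} = -5 + q$
$a = \sqrt{2} \approx 1.4142$
$f{\left(K,x \right)} = \frac{33}{23} + \frac{8}{K}$ ($f{\left(K,x \right)} = \frac{3}{2} + \frac{\frac{-5 + 2}{23} + \frac{4^{2}}{K}}{2} = \frac{3}{2} + \frac{\left(-3\right) \frac{1}{23} + \frac{16}{K}}{2} = \frac{3}{2} + \frac{- \frac{3}{23} + \frac{16}{K}}{2} = \frac{3}{2} - \left(\frac{3}{46} - \frac{8}{K}\right) = \frac{33}{23} + \frac{8}{K}$)
$I = -8964$ ($I = 3 \left(-2988\right) = -8964$)
$f{\left(a,U \right)} - I = \left(\frac{33}{23} + \frac{8}{\sqrt{2}}\right) - -8964 = \left(\frac{33}{23} + 8 \frac{\sqrt{2}}{2}\right) + 8964 = \left(\frac{33}{23} + 4 \sqrt{2}\right) + 8964 = \frac{206205}{23} + 4 \sqrt{2}$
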